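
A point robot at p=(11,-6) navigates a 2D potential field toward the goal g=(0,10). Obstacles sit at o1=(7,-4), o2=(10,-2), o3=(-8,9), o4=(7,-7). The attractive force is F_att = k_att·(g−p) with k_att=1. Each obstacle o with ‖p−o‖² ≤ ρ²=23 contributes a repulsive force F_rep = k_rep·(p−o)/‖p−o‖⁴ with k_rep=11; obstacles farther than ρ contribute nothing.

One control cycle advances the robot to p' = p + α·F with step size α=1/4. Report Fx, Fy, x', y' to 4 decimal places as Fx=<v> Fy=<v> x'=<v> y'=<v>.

Fx=-10.6997 Fy=15.8308 x'=8.3251 y'=-2.0423

F_att = 1·(g−p) = 1·(-11,16) = (-11.0000,16.0000)
o1: d²=20 ≤ ρ²=23; F_rep = 11·(4,-2)/20² = (0.1100,-0.0550)
o2: d²=17 ≤ ρ²=23; F_rep = 11·(1,-4)/17² = (0.0381,-0.1522)
o3: d²=586 > ρ²=23 → inactive
o4: d²=17 ≤ ρ²=23; F_rep = 11·(4,1)/17² = (0.1522,0.0381)
F = F_att + ΣF_rep = (-10.6997,15.8308)
p' = p + 1/4·F = (8.3251,-2.0423)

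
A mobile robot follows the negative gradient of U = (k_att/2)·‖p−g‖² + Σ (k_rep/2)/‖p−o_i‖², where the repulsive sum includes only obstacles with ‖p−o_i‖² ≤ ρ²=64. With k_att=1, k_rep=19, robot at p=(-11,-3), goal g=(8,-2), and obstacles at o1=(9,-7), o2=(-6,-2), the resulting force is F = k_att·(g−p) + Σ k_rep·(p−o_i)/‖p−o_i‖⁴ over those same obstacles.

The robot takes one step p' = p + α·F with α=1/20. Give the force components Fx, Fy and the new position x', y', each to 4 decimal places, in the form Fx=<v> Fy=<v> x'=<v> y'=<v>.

Fx=18.8595 Fy=0.9719 x'=-10.0570 y'=-2.9514

F_att = 1·(g−p) = 1·(19,1) = (19.0000,1.0000)
o1: d²=416 > ρ²=64 → inactive
o2: d²=26 ≤ ρ²=64; F_rep = 19·(-5,-1)/26² = (-0.1405,-0.0281)
F = F_att + ΣF_rep = (18.8595,0.9719)
p' = p + 1/20·F = (-10.0570,-2.9514)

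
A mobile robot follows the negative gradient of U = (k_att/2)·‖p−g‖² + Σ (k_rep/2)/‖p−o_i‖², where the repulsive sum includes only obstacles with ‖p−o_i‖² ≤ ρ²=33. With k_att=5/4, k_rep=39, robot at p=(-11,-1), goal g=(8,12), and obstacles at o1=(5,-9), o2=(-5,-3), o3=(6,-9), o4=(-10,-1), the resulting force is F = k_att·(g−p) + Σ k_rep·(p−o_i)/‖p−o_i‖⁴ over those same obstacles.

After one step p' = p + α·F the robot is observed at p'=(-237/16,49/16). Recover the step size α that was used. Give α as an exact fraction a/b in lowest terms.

α = 1/4

F_att = 5/4·(g−p) = 5/4·(19,13) = (23.7500,16.2500)
o1: d²=320 > ρ²=33 → inactive
o2: d²=40 > ρ²=33 → inactive
o3: d²=353 > ρ²=33 → inactive
o4: d²=1 ≤ ρ²=33; F_rep = 39·(-1,0)/1² = (-39.0000,0.0000)
F = F_att + ΣF_rep = (-15.2500,16.2500)
Δp = p'−p = (-3.8125,4.0625); α = Δx/Fx = (-61/16) / (-61/4) = 1/4
check: Δy/Fy = (65/16) / (65/4) = 1/4 ✓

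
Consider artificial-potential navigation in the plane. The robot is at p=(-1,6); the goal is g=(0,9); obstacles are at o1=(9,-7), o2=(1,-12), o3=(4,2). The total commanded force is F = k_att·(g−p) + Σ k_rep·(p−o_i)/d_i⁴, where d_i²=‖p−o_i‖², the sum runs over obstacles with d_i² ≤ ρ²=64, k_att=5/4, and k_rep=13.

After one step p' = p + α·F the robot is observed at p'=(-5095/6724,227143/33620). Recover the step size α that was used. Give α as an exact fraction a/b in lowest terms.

α = 1/5

F_att = 5/4·(g−p) = 5/4·(1,3) = (1.2500,3.7500)
o1: d²=269 > ρ²=64 → inactive
o2: d²=328 > ρ²=64 → inactive
o3: d²=41 ≤ ρ²=64; F_rep = 13·(-5,4)/41² = (-0.0387,0.0309)
F = F_att + ΣF_rep = (1.2113,3.7809)
Δp = p'−p = (0.2423,0.7562); α = Δx/Fx = (1629/6724) / (8145/6724) = 1/5
check: Δy/Fy = (25423/33620) / (25423/6724) = 1/5 ✓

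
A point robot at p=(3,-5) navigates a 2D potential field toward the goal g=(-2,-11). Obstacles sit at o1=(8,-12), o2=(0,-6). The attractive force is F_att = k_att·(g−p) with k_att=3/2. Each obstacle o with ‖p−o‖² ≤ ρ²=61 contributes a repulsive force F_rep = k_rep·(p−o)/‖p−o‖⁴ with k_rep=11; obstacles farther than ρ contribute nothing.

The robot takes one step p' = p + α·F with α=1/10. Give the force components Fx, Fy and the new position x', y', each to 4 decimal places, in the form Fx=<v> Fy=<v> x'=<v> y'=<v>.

F_att = 3/2·(g−p) = 3/2·(-5,-6) = (-7.5000,-9.0000)
o1: d²=74 > ρ²=61 → inactive
o2: d²=10 ≤ ρ²=61; F_rep = 11·(3,1)/10² = (0.3300,0.1100)
F = F_att + ΣF_rep = (-7.1700,-8.8900)
p' = p + 1/10·F = (2.2830,-5.8890)

Fx=-7.1700 Fy=-8.8900 x'=2.2830 y'=-5.8890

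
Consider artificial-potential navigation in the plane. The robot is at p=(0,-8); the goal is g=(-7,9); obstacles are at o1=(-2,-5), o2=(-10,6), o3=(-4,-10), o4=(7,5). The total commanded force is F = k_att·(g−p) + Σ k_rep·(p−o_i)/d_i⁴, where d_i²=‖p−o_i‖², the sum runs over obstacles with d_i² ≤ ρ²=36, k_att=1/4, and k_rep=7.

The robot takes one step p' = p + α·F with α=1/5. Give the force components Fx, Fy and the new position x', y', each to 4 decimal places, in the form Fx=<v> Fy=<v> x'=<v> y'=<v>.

F_att = 1/4·(g−p) = 1/4·(-7,17) = (-1.7500,4.2500)
o1: d²=13 ≤ ρ²=36; F_rep = 7·(2,-3)/13² = (0.0828,-0.1243)
o2: d²=296 > ρ²=36 → inactive
o3: d²=20 ≤ ρ²=36; F_rep = 7·(4,2)/20² = (0.0700,0.0350)
o4: d²=218 > ρ²=36 → inactive
F = F_att + ΣF_rep = (-1.5972,4.1607)
p' = p + 1/5·F = (-0.3194,-7.1679)

Fx=-1.5972 Fy=4.1607 x'=-0.3194 y'=-7.1679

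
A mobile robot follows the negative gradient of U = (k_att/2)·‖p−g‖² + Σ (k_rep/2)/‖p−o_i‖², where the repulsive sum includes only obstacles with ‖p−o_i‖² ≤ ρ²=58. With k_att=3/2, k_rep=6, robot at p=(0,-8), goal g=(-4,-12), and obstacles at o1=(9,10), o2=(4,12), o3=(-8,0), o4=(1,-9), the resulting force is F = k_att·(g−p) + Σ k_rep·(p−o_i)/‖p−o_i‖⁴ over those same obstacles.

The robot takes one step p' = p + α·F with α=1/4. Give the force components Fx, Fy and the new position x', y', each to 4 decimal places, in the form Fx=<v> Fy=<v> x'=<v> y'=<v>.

F_att = 3/2·(g−p) = 3/2·(-4,-4) = (-6.0000,-6.0000)
o1: d²=405 > ρ²=58 → inactive
o2: d²=416 > ρ²=58 → inactive
o3: d²=128 > ρ²=58 → inactive
o4: d²=2 ≤ ρ²=58; F_rep = 6·(-1,1)/2² = (-1.5000,1.5000)
F = F_att + ΣF_rep = (-7.5000,-4.5000)
p' = p + 1/4·F = (-1.8750,-9.1250)

Fx=-7.5000 Fy=-4.5000 x'=-1.8750 y'=-9.1250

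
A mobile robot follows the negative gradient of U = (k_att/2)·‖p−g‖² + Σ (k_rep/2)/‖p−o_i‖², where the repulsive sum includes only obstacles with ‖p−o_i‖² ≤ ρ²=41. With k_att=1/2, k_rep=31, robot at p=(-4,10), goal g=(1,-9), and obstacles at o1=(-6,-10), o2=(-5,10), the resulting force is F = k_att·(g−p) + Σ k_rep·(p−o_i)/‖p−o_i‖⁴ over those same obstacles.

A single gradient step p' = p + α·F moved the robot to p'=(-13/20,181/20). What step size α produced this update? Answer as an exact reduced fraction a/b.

α = 1/10

F_att = 1/2·(g−p) = 1/2·(5,-19) = (2.5000,-9.5000)
o1: d²=404 > ρ²=41 → inactive
o2: d²=1 ≤ ρ²=41; F_rep = 31·(1,0)/1² = (31.0000,0.0000)
F = F_att + ΣF_rep = (33.5000,-9.5000)
Δp = p'−p = (3.3500,-0.9500); α = Δx/Fx = (67/20) / (67/2) = 1/10
check: Δy/Fy = (-19/20) / (-19/2) = 1/10 ✓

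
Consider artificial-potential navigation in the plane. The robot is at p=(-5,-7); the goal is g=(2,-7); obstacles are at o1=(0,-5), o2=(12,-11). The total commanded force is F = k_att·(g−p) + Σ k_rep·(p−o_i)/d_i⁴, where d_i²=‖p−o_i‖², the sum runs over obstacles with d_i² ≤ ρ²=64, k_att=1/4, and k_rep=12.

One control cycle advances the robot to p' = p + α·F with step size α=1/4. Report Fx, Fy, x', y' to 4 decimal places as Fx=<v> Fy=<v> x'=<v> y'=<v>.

Fx=1.6787 Fy=-0.0285 x'=-4.5803 y'=-7.0071

F_att = 1/4·(g−p) = 1/4·(7,0) = (1.7500,0.0000)
o1: d²=29 ≤ ρ²=64; F_rep = 12·(-5,-2)/29² = (-0.0713,-0.0285)
o2: d²=305 > ρ²=64 → inactive
F = F_att + ΣF_rep = (1.6787,-0.0285)
p' = p + 1/4·F = (-4.5803,-7.0071)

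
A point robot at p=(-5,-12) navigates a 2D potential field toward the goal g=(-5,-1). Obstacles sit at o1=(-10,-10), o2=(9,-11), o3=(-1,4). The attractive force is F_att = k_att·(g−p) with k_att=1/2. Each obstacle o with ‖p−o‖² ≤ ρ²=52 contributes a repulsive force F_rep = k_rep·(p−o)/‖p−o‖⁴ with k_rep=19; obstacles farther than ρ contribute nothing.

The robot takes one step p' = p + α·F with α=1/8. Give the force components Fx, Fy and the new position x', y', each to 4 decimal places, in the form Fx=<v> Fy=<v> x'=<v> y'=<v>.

F_att = 1/2·(g−p) = 1/2·(0,11) = (0.0000,5.5000)
o1: d²=29 ≤ ρ²=52; F_rep = 19·(5,-2)/29² = (0.1130,-0.0452)
o2: d²=197 > ρ²=52 → inactive
o3: d²=272 > ρ²=52 → inactive
F = F_att + ΣF_rep = (0.1130,5.4548)
p' = p + 1/8·F = (-4.9859,-11.3181)

Fx=0.1130 Fy=5.4548 x'=-4.9859 y'=-11.3181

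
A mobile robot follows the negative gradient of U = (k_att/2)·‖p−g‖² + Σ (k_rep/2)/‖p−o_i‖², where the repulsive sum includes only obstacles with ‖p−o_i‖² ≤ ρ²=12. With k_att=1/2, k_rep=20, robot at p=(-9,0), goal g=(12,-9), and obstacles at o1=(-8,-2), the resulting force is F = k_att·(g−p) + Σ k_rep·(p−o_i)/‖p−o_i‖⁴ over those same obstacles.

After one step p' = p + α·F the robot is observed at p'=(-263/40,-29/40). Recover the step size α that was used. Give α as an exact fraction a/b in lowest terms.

α = 1/4

F_att = 1/2·(g−p) = 1/2·(21,-9) = (10.5000,-4.5000)
o1: d²=5 ≤ ρ²=12; F_rep = 20·(-1,2)/5² = (-0.8000,1.6000)
F = F_att + ΣF_rep = (9.7000,-2.9000)
Δp = p'−p = (2.4250,-0.7250); α = Δx/Fx = (97/40) / (97/10) = 1/4
check: Δy/Fy = (-29/40) / (-29/10) = 1/4 ✓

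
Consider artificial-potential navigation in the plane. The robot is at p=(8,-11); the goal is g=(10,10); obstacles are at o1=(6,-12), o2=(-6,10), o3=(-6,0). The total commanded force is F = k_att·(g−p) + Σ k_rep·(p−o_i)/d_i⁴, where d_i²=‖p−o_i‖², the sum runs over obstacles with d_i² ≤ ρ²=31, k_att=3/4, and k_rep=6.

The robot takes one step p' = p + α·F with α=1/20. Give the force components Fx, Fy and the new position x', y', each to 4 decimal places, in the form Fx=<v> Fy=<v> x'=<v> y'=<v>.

Fx=1.9800 Fy=15.9900 x'=8.0990 y'=-10.2005

F_att = 3/4·(g−p) = 3/4·(2,21) = (1.5000,15.7500)
o1: d²=5 ≤ ρ²=31; F_rep = 6·(2,1)/5² = (0.4800,0.2400)
o2: d²=637 > ρ²=31 → inactive
o3: d²=317 > ρ²=31 → inactive
F = F_att + ΣF_rep = (1.9800,15.9900)
p' = p + 1/20·F = (8.0990,-10.2005)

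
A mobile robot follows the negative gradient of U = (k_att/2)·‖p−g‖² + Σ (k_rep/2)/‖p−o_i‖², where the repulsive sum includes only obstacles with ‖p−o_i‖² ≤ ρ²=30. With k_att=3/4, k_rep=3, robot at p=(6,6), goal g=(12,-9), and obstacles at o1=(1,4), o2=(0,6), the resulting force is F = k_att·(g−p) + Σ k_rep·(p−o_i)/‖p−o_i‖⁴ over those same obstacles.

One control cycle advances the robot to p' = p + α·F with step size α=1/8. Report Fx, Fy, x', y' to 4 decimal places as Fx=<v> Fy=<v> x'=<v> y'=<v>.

F_att = 3/4·(g−p) = 3/4·(6,-15) = (4.5000,-11.2500)
o1: d²=29 ≤ ρ²=30; F_rep = 3·(5,2)/29² = (0.0178,0.0071)
o2: d²=36 > ρ²=30 → inactive
F = F_att + ΣF_rep = (4.5178,-11.2429)
p' = p + 1/8·F = (6.5647,4.5946)

Fx=4.5178 Fy=-11.2429 x'=6.5647 y'=4.5946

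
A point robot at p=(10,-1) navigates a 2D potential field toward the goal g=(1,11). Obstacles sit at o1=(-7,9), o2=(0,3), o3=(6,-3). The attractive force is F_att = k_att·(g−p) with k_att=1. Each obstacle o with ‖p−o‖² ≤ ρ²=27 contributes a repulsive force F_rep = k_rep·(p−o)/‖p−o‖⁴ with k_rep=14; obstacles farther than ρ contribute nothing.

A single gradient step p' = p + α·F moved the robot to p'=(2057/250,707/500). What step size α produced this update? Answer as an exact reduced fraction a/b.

F_att = 1·(g−p) = 1·(-9,12) = (-9.0000,12.0000)
o1: d²=389 > ρ²=27 → inactive
o2: d²=116 > ρ²=27 → inactive
o3: d²=20 ≤ ρ²=27; F_rep = 14·(4,2)/20² = (0.1400,0.0700)
F = F_att + ΣF_rep = (-8.8600,12.0700)
Δp = p'−p = (-1.7720,2.4140); α = Δx/Fx = (-443/250) / (-443/50) = 1/5
check: Δy/Fy = (1207/500) / (1207/100) = 1/5 ✓

α = 1/5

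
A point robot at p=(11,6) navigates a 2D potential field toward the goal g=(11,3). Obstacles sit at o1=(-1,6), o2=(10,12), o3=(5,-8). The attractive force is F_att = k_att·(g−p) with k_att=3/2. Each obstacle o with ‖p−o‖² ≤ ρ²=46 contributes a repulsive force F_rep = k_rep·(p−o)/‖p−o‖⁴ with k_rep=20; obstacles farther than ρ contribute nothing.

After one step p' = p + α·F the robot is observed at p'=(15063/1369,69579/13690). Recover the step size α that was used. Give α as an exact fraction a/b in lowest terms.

F_att = 3/2·(g−p) = 3/2·(0,-3) = (0.0000,-4.5000)
o1: d²=144 > ρ²=46 → inactive
o2: d²=37 ≤ ρ²=46; F_rep = 20·(1,-6)/37² = (0.0146,-0.0877)
o3: d²=232 > ρ²=46 → inactive
F = F_att + ΣF_rep = (0.0146,-4.5877)
Δp = p'−p = (0.0029,-0.9175); α = Δx/Fx = (4/1369) / (20/1369) = 1/5
check: Δy/Fy = (-12561/13690) / (-12561/2738) = 1/5 ✓

α = 1/5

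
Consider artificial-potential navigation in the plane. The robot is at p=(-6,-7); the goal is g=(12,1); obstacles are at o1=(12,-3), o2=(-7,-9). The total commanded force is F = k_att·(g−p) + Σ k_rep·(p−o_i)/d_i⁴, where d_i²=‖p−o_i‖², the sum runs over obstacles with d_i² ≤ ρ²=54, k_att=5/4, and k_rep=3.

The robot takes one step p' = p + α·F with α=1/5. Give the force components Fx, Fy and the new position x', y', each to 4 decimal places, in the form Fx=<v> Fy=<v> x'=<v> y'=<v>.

Fx=22.6200 Fy=10.2400 x'=-1.4760 y'=-4.9520

F_att = 5/4·(g−p) = 5/4·(18,8) = (22.5000,10.0000)
o1: d²=340 > ρ²=54 → inactive
o2: d²=5 ≤ ρ²=54; F_rep = 3·(1,2)/5² = (0.1200,0.2400)
F = F_att + ΣF_rep = (22.6200,10.2400)
p' = p + 1/5·F = (-1.4760,-4.9520)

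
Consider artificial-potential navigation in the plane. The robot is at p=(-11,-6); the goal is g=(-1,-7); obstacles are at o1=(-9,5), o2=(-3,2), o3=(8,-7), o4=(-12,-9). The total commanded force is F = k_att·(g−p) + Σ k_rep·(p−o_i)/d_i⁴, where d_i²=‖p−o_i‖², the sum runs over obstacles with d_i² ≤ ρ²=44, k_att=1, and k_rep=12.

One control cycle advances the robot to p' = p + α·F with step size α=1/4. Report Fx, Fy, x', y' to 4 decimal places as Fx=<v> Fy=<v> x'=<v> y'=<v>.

F_att = 1·(g−p) = 1·(10,-1) = (10.0000,-1.0000)
o1: d²=125 > ρ²=44 → inactive
o2: d²=128 > ρ²=44 → inactive
o3: d²=362 > ρ²=44 → inactive
o4: d²=10 ≤ ρ²=44; F_rep = 12·(1,3)/10² = (0.1200,0.3600)
F = F_att + ΣF_rep = (10.1200,-0.6400)
p' = p + 1/4·F = (-8.4700,-6.1600)

Fx=10.1200 Fy=-0.6400 x'=-8.4700 y'=-6.1600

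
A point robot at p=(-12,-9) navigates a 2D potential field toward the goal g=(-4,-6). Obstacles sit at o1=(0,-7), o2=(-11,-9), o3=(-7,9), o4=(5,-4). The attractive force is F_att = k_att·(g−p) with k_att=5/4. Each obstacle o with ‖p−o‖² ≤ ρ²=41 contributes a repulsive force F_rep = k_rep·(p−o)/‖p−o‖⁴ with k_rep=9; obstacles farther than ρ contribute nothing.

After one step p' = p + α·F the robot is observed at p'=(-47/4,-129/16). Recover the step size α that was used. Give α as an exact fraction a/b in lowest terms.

F_att = 5/4·(g−p) = 5/4·(8,3) = (10.0000,3.7500)
o1: d²=148 > ρ²=41 → inactive
o2: d²=1 ≤ ρ²=41; F_rep = 9·(-1,0)/1² = (-9.0000,0.0000)
o3: d²=349 > ρ²=41 → inactive
o4: d²=314 > ρ²=41 → inactive
F = F_att + ΣF_rep = (1.0000,3.7500)
Δp = p'−p = (0.2500,0.9375); α = Δx/Fx = (1/4) / (1) = 1/4
check: Δy/Fy = (15/16) / (15/4) = 1/4 ✓

α = 1/4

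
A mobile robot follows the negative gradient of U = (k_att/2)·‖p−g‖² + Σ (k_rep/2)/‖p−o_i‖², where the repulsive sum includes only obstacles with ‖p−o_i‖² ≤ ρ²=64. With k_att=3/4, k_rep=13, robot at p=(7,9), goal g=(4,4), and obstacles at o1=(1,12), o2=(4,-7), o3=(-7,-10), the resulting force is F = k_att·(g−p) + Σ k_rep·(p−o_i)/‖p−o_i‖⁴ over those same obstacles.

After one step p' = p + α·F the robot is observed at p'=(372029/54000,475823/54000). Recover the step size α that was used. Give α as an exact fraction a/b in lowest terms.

α = 1/20

F_att = 3/4·(g−p) = 3/4·(-3,-5) = (-2.2500,-3.7500)
o1: d²=45 ≤ ρ²=64; F_rep = 13·(6,-3)/45² = (0.0385,-0.0193)
o2: d²=265 > ρ²=64 → inactive
o3: d²=557 > ρ²=64 → inactive
F = F_att + ΣF_rep = (-2.2115,-3.7693)
Δp = p'−p = (-0.1106,-0.1885); α = Δx/Fx = (-5971/54000) / (-5971/2700) = 1/20
check: Δy/Fy = (-10177/54000) / (-10177/2700) = 1/20 ✓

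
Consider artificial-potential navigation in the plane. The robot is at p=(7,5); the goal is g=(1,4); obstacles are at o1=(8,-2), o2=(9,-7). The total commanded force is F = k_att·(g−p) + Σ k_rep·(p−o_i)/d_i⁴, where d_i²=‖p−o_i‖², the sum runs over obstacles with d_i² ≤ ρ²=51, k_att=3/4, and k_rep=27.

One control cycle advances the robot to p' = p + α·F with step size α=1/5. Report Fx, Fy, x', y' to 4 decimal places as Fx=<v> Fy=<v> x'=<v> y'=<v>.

F_att = 3/4·(g−p) = 3/4·(-6,-1) = (-4.5000,-0.7500)
o1: d²=50 ≤ ρ²=51; F_rep = 27·(-1,7)/50² = (-0.0108,0.0756)
o2: d²=148 > ρ²=51 → inactive
F = F_att + ΣF_rep = (-4.5108,-0.6744)
p' = p + 1/5·F = (6.0978,4.8651)

Fx=-4.5108 Fy=-0.6744 x'=6.0978 y'=4.8651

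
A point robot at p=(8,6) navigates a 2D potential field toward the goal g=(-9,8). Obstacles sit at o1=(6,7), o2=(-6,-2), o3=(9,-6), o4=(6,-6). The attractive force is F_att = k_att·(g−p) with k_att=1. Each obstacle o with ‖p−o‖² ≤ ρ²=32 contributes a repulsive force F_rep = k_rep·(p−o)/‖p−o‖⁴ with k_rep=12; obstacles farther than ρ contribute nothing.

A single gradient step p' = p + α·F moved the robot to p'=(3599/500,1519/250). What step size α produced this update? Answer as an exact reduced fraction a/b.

α = 1/20

F_att = 1·(g−p) = 1·(-17,2) = (-17.0000,2.0000)
o1: d²=5 ≤ ρ²=32; F_rep = 12·(2,-1)/5² = (0.9600,-0.4800)
o2: d²=260 > ρ²=32 → inactive
o3: d²=145 > ρ²=32 → inactive
o4: d²=148 > ρ²=32 → inactive
F = F_att + ΣF_rep = (-16.0400,1.5200)
Δp = p'−p = (-0.8020,0.0760); α = Δx/Fx = (-401/500) / (-401/25) = 1/20
check: Δy/Fy = (19/250) / (38/25) = 1/20 ✓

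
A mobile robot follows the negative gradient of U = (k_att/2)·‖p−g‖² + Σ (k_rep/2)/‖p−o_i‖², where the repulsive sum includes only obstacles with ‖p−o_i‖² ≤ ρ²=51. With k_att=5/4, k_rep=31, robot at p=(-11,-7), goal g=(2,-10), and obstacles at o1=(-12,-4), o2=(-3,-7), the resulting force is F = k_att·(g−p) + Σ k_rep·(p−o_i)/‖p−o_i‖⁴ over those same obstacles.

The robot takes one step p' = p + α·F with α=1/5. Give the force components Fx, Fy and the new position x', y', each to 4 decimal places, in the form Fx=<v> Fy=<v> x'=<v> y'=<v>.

Fx=16.5600 Fy=-4.6800 x'=-7.6880 y'=-7.9360

F_att = 5/4·(g−p) = 5/4·(13,-3) = (16.2500,-3.7500)
o1: d²=10 ≤ ρ²=51; F_rep = 31·(1,-3)/10² = (0.3100,-0.9300)
o2: d²=64 > ρ²=51 → inactive
F = F_att + ΣF_rep = (16.5600,-4.6800)
p' = p + 1/5·F = (-7.6880,-7.9360)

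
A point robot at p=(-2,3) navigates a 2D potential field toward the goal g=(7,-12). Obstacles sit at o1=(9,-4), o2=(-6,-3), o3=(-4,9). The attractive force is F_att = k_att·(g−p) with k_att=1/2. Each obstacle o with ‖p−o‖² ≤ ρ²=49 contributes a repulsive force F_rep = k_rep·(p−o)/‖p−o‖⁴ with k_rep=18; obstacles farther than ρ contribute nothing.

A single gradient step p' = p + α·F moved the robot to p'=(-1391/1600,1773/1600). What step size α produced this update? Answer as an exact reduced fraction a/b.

F_att = 1/2·(g−p) = 1/2·(9,-15) = (4.5000,-7.5000)
o1: d²=170 > ρ²=49 → inactive
o2: d²=52 > ρ²=49 → inactive
o3: d²=40 ≤ ρ²=49; F_rep = 18·(2,-6)/40² = (0.0225,-0.0675)
F = F_att + ΣF_rep = (4.5225,-7.5675)
Δp = p'−p = (1.1306,-1.8919); α = Δx/Fx = (1809/1600) / (1809/400) = 1/4
check: Δy/Fy = (-3027/1600) / (-3027/400) = 1/4 ✓

α = 1/4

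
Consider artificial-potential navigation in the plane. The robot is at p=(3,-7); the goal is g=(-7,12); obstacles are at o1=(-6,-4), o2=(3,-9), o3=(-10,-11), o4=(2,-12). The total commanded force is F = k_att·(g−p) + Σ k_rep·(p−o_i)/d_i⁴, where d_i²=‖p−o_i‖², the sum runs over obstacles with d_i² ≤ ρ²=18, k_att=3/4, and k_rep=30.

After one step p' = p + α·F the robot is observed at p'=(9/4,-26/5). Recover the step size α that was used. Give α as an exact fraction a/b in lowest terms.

F_att = 3/4·(g−p) = 3/4·(-10,19) = (-7.5000,14.2500)
o1: d²=90 > ρ²=18 → inactive
o2: d²=4 ≤ ρ²=18; F_rep = 30·(0,2)/4² = (0.0000,3.7500)
o3: d²=185 > ρ²=18 → inactive
o4: d²=26 > ρ²=18 → inactive
F = F_att + ΣF_rep = (-7.5000,18.0000)
Δp = p'−p = (-0.7500,1.8000); α = Δx/Fx = (-3/4) / (-15/2) = 1/10
check: Δy/Fy = (9/5) / (18) = 1/10 ✓

α = 1/10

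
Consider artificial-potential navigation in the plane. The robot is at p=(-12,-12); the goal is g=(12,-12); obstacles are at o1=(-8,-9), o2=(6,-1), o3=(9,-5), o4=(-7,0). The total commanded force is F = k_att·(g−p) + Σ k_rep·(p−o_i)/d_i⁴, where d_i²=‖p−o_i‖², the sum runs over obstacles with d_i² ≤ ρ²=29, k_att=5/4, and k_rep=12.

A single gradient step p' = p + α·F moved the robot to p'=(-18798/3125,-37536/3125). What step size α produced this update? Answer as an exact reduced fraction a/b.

α = 1/5

F_att = 5/4·(g−p) = 5/4·(24,0) = (30.0000,0.0000)
o1: d²=25 ≤ ρ²=29; F_rep = 12·(-4,-3)/25² = (-0.0768,-0.0576)
o2: d²=445 > ρ²=29 → inactive
o3: d²=490 > ρ²=29 → inactive
o4: d²=169 > ρ²=29 → inactive
F = F_att + ΣF_rep = (29.9232,-0.0576)
Δp = p'−p = (5.9846,-0.0115); α = Δx/Fx = (18702/3125) / (18702/625) = 1/5
check: Δy/Fy = (-36/3125) / (-36/625) = 1/5 ✓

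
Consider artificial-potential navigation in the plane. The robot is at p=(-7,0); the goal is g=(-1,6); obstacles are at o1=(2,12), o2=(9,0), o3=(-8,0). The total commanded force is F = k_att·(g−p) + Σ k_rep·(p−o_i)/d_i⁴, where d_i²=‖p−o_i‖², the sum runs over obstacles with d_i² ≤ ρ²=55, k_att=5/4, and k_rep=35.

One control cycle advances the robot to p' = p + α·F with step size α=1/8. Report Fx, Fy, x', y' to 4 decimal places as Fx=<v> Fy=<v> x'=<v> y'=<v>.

F_att = 5/4·(g−p) = 5/4·(6,6) = (7.5000,7.5000)
o1: d²=225 > ρ²=55 → inactive
o2: d²=256 > ρ²=55 → inactive
o3: d²=1 ≤ ρ²=55; F_rep = 35·(1,0)/1² = (35.0000,0.0000)
F = F_att + ΣF_rep = (42.5000,7.5000)
p' = p + 1/8·F = (-1.6875,0.9375)

Fx=42.5000 Fy=7.5000 x'=-1.6875 y'=0.9375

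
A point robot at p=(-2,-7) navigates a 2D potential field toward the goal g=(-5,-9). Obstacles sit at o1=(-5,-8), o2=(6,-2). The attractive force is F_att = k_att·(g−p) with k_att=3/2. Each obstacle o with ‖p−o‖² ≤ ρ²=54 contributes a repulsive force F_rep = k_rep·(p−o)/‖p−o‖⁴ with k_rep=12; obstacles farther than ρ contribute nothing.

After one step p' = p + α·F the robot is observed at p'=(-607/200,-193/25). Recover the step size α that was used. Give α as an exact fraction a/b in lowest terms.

α = 1/4

F_att = 3/2·(g−p) = 3/2·(-3,-2) = (-4.5000,-3.0000)
o1: d²=10 ≤ ρ²=54; F_rep = 12·(3,1)/10² = (0.3600,0.1200)
o2: d²=89 > ρ²=54 → inactive
F = F_att + ΣF_rep = (-4.1400,-2.8800)
Δp = p'−p = (-1.0350,-0.7200); α = Δx/Fx = (-207/200) / (-207/50) = 1/4
check: Δy/Fy = (-18/25) / (-72/25) = 1/4 ✓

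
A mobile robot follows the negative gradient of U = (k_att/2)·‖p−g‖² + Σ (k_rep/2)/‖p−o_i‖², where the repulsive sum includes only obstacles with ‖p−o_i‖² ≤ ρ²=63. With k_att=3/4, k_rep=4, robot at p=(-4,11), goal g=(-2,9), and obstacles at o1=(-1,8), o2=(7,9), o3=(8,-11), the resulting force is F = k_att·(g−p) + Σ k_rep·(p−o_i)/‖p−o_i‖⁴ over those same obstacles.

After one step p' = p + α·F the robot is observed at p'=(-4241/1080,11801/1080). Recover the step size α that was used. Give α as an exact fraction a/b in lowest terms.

α = 1/20

F_att = 3/4·(g−p) = 3/4·(2,-2) = (1.5000,-1.5000)
o1: d²=18 ≤ ρ²=63; F_rep = 4·(-3,3)/18² = (-0.0370,0.0370)
o2: d²=125 > ρ²=63 → inactive
o3: d²=628 > ρ²=63 → inactive
F = F_att + ΣF_rep = (1.4630,-1.4630)
Δp = p'−p = (0.0731,-0.0731); α = Δx/Fx = (79/1080) / (79/54) = 1/20
check: Δy/Fy = (-79/1080) / (-79/54) = 1/20 ✓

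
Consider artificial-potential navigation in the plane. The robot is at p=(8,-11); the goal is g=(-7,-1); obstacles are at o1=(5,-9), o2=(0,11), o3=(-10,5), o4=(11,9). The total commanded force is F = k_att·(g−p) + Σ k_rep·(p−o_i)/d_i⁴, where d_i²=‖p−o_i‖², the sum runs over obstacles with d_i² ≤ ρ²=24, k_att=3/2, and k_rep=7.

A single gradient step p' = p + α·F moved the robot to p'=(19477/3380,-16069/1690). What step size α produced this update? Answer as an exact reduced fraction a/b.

α = 1/10

F_att = 3/2·(g−p) = 3/2·(-15,10) = (-22.5000,15.0000)
o1: d²=13 ≤ ρ²=24; F_rep = 7·(3,-2)/13² = (0.1243,-0.0828)
o2: d²=548 > ρ²=24 → inactive
o3: d²=580 > ρ²=24 → inactive
o4: d²=409 > ρ²=24 → inactive
F = F_att + ΣF_rep = (-22.3757,14.9172)
Δp = p'−p = (-2.2376,1.4917); α = Δx/Fx = (-7563/3380) / (-7563/338) = 1/10
check: Δy/Fy = (2521/1690) / (2521/169) = 1/10 ✓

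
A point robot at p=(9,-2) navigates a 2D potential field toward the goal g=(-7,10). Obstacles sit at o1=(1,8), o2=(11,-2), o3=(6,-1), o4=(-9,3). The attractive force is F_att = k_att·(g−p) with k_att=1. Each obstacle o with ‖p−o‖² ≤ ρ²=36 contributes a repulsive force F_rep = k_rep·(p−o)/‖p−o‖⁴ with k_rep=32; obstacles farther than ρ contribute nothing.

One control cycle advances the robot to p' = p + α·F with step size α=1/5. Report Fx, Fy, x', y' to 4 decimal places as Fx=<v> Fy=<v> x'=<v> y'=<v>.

F_att = 1·(g−p) = 1·(-16,12) = (-16.0000,12.0000)
o1: d²=164 > ρ²=36 → inactive
o2: d²=4 ≤ ρ²=36; F_rep = 32·(-2,0)/4² = (-4.0000,0.0000)
o3: d²=10 ≤ ρ²=36; F_rep = 32·(3,-1)/10² = (0.9600,-0.3200)
o4: d²=349 > ρ²=36 → inactive
F = F_att + ΣF_rep = (-19.0400,11.6800)
p' = p + 1/5·F = (5.1920,0.3360)

Fx=-19.0400 Fy=11.6800 x'=5.1920 y'=0.3360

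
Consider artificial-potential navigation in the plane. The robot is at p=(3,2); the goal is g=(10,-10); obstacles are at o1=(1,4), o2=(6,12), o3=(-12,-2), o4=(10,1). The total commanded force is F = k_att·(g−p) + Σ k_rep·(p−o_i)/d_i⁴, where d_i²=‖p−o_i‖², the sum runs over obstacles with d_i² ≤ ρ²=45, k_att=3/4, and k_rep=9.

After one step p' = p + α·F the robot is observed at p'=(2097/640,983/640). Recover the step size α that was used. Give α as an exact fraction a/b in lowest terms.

F_att = 3/4·(g−p) = 3/4·(7,-12) = (5.2500,-9.0000)
o1: d²=8 ≤ ρ²=45; F_rep = 9·(2,-2)/8² = (0.2812,-0.2812)
o2: d²=109 > ρ²=45 → inactive
o3: d²=241 > ρ²=45 → inactive
o4: d²=50 > ρ²=45 → inactive
F = F_att + ΣF_rep = (5.5312,-9.2812)
Δp = p'−p = (0.2766,-0.4641); α = Δx/Fx = (177/640) / (177/32) = 1/20
check: Δy/Fy = (-297/640) / (-297/32) = 1/20 ✓

α = 1/20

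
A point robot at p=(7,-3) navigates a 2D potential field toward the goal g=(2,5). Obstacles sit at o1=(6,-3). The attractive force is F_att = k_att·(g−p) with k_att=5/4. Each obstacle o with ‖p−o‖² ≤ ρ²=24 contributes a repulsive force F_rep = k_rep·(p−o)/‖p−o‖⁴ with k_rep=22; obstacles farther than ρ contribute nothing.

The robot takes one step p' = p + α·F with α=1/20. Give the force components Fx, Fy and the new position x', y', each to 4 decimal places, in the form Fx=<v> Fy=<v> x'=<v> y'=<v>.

F_att = 5/4·(g−p) = 5/4·(-5,8) = (-6.2500,10.0000)
o1: d²=1 ≤ ρ²=24; F_rep = 22·(1,0)/1² = (22.0000,0.0000)
F = F_att + ΣF_rep = (15.7500,10.0000)
p' = p + 1/20·F = (7.7875,-2.5000)

Fx=15.7500 Fy=10.0000 x'=7.7875 y'=-2.5000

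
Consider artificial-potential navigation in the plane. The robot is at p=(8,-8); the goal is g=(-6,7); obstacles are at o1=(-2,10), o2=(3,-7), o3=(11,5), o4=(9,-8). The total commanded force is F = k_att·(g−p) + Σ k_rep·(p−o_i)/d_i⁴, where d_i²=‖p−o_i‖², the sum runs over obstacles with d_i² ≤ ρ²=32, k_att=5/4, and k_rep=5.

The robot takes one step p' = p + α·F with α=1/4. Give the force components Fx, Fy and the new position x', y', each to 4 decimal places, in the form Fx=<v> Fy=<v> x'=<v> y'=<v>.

F_att = 5/4·(g−p) = 5/4·(-14,15) = (-17.5000,18.7500)
o1: d²=424 > ρ²=32 → inactive
o2: d²=26 ≤ ρ²=32; F_rep = 5·(5,-1)/26² = (0.0370,-0.0074)
o3: d²=178 > ρ²=32 → inactive
o4: d²=1 ≤ ρ²=32; F_rep = 5·(-1,0)/1² = (-5.0000,0.0000)
F = F_att + ΣF_rep = (-22.4630,18.7426)
p' = p + 1/4·F = (2.3842,-3.3143)

Fx=-22.4630 Fy=18.7426 x'=2.3842 y'=-3.3143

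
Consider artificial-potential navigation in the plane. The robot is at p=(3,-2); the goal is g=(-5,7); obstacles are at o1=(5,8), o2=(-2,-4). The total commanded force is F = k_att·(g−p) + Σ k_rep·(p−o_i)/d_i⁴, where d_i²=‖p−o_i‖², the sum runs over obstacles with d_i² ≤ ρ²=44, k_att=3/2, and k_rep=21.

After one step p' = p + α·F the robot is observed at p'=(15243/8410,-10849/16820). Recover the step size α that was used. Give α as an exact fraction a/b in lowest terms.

F_att = 3/2·(g−p) = 3/2·(-8,9) = (-12.0000,13.5000)
o1: d²=104 > ρ²=44 → inactive
o2: d²=29 ≤ ρ²=44; F_rep = 21·(5,2)/29² = (0.1249,0.0499)
F = F_att + ΣF_rep = (-11.8751,13.5499)
Δp = p'−p = (-1.1875,1.3550); α = Δx/Fx = (-9987/8410) / (-9987/841) = 1/10
check: Δy/Fy = (22791/16820) / (22791/1682) = 1/10 ✓

α = 1/10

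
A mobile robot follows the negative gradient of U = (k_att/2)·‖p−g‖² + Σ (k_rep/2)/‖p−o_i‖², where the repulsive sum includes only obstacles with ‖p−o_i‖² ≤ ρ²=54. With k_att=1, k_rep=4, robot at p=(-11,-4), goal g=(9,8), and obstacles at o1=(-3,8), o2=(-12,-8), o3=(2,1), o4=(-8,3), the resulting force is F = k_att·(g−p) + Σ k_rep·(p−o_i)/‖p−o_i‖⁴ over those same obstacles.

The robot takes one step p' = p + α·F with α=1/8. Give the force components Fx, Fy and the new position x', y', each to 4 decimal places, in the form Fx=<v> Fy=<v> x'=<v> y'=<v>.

Fx=20.0138 Fy=12.0554 x'=-8.4983 y'=-2.4931

F_att = 1·(g−p) = 1·(20,12) = (20.0000,12.0000)
o1: d²=208 > ρ²=54 → inactive
o2: d²=17 ≤ ρ²=54; F_rep = 4·(1,4)/17² = (0.0138,0.0554)
o3: d²=194 > ρ²=54 → inactive
o4: d²=58 > ρ²=54 → inactive
F = F_att + ΣF_rep = (20.0138,12.0554)
p' = p + 1/8·F = (-8.4983,-2.4931)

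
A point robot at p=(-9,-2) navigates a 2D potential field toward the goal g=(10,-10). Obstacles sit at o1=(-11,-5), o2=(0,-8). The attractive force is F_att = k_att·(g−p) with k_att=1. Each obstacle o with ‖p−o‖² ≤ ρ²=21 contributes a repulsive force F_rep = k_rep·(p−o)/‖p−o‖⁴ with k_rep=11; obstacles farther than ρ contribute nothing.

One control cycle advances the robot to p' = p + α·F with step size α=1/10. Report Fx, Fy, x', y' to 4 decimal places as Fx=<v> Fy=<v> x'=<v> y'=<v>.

F_att = 1·(g−p) = 1·(19,-8) = (19.0000,-8.0000)
o1: d²=13 ≤ ρ²=21; F_rep = 11·(2,3)/13² = (0.1302,0.1953)
o2: d²=117 > ρ²=21 → inactive
F = F_att + ΣF_rep = (19.1302,-7.8047)
p' = p + 1/10·F = (-7.0870,-2.7805)

Fx=19.1302 Fy=-7.8047 x'=-7.0870 y'=-2.7805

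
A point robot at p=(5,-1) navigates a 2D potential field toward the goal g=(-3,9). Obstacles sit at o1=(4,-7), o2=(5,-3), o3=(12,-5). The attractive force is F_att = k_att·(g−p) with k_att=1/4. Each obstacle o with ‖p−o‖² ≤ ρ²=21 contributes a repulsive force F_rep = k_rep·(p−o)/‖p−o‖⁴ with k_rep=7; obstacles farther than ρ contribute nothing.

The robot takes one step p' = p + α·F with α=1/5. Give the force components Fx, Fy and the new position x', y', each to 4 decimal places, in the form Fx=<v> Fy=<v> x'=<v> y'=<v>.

Fx=-2.0000 Fy=3.3750 x'=4.6000 y'=-0.3250

F_att = 1/4·(g−p) = 1/4·(-8,10) = (-2.0000,2.5000)
o1: d²=37 > ρ²=21 → inactive
o2: d²=4 ≤ ρ²=21; F_rep = 7·(0,2)/4² = (0.0000,0.8750)
o3: d²=65 > ρ²=21 → inactive
F = F_att + ΣF_rep = (-2.0000,3.3750)
p' = p + 1/5·F = (4.6000,-0.3250)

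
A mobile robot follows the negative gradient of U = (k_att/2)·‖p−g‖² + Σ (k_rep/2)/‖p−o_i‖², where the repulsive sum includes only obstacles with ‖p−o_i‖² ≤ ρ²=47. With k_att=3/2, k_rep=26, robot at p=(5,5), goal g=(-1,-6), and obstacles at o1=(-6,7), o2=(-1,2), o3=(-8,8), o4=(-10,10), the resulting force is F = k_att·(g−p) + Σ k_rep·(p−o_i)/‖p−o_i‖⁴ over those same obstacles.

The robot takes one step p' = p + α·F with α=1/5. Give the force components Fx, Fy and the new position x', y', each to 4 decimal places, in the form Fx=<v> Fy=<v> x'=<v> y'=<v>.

Fx=-8.9230 Fy=-16.4615 x'=3.2154 y'=1.7077

F_att = 3/2·(g−p) = 3/2·(-6,-11) = (-9.0000,-16.5000)
o1: d²=125 > ρ²=47 → inactive
o2: d²=45 ≤ ρ²=47; F_rep = 26·(6,3)/45² = (0.0770,0.0385)
o3: d²=178 > ρ²=47 → inactive
o4: d²=250 > ρ²=47 → inactive
F = F_att + ΣF_rep = (-8.9230,-16.4615)
p' = p + 1/5·F = (3.2154,1.7077)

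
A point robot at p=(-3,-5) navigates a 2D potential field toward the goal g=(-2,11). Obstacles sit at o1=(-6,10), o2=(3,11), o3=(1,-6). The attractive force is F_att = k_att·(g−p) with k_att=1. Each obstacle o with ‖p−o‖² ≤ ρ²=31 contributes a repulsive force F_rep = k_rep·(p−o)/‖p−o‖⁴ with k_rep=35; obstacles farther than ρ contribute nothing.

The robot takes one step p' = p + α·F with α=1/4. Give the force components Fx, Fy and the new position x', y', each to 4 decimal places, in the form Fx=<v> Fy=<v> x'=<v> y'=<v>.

F_att = 1·(g−p) = 1·(1,16) = (1.0000,16.0000)
o1: d²=234 > ρ²=31 → inactive
o2: d²=292 > ρ²=31 → inactive
o3: d²=17 ≤ ρ²=31; F_rep = 35·(-4,1)/17² = (-0.4844,0.1211)
F = F_att + ΣF_rep = (0.5156,16.1211)
p' = p + 1/4·F = (-2.8711,-0.9697)

Fx=0.5156 Fy=16.1211 x'=-2.8711 y'=-0.9697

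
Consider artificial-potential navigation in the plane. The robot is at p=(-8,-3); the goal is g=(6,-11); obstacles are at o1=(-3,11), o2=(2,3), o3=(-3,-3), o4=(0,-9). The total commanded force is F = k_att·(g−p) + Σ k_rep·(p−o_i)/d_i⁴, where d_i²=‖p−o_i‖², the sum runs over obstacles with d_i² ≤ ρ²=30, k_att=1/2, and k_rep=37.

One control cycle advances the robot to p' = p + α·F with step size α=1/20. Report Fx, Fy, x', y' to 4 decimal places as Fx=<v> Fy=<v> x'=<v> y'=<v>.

Fx=6.7040 Fy=-4.0000 x'=-7.6648 y'=-3.2000

F_att = 1/2·(g−p) = 1/2·(14,-8) = (7.0000,-4.0000)
o1: d²=221 > ρ²=30 → inactive
o2: d²=136 > ρ²=30 → inactive
o3: d²=25 ≤ ρ²=30; F_rep = 37·(-5,0)/25² = (-0.2960,0.0000)
o4: d²=100 > ρ²=30 → inactive
F = F_att + ΣF_rep = (6.7040,-4.0000)
p' = p + 1/20·F = (-7.6648,-3.2000)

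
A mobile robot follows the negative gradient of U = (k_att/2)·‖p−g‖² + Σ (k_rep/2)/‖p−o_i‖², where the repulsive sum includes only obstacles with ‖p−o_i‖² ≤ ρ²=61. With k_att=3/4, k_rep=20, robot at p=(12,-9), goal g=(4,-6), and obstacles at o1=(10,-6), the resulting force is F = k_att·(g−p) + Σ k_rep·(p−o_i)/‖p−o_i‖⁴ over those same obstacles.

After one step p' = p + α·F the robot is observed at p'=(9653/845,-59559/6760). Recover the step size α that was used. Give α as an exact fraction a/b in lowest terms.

α = 1/10

F_att = 3/4·(g−p) = 3/4·(-8,3) = (-6.0000,2.2500)
o1: d²=13 ≤ ρ²=61; F_rep = 20·(2,-3)/13² = (0.2367,-0.3550)
F = F_att + ΣF_rep = (-5.7633,1.8950)
Δp = p'−p = (-0.5763,0.1895); α = Δx/Fx = (-487/845) / (-974/169) = 1/10
check: Δy/Fy = (1281/6760) / (1281/676) = 1/10 ✓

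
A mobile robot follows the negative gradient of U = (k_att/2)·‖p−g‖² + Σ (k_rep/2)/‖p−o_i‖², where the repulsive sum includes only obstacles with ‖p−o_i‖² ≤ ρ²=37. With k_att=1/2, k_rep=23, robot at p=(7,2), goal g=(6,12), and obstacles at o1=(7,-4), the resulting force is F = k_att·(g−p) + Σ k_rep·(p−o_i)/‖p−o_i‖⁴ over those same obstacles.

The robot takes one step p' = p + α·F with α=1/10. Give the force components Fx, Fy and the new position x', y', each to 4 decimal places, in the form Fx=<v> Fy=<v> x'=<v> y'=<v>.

Fx=-0.5000 Fy=5.1065 x'=6.9500 y'=2.5106

F_att = 1/2·(g−p) = 1/2·(-1,10) = (-0.5000,5.0000)
o1: d²=36 ≤ ρ²=37; F_rep = 23·(0,6)/36² = (0.0000,0.1065)
F = F_att + ΣF_rep = (-0.5000,5.1065)
p' = p + 1/10·F = (6.9500,2.5106)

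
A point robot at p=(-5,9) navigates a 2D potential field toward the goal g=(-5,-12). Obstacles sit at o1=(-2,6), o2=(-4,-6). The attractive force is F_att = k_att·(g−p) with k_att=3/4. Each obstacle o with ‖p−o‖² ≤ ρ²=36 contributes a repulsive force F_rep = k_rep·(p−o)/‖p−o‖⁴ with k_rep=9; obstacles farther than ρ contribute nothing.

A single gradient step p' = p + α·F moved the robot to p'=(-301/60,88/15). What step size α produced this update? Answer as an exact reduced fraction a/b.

F_att = 3/4·(g−p) = 3/4·(0,-21) = (0.0000,-15.7500)
o1: d²=18 ≤ ρ²=36; F_rep = 9·(-3,3)/18² = (-0.0833,0.0833)
o2: d²=226 > ρ²=36 → inactive
F = F_att + ΣF_rep = (-0.0833,-15.6667)
Δp = p'−p = (-0.0167,-3.1333); α = Δx/Fx = (-1/60) / (-1/12) = 1/5
check: Δy/Fy = (-47/15) / (-47/3) = 1/5 ✓

α = 1/5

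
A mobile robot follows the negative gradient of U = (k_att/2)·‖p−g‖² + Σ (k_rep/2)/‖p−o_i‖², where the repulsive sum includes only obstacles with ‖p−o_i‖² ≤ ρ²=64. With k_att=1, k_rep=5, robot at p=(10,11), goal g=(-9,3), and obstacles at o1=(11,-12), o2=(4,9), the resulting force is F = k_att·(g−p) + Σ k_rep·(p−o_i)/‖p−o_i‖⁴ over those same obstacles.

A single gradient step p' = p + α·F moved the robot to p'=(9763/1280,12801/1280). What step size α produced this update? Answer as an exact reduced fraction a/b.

α = 1/8

F_att = 1·(g−p) = 1·(-19,-8) = (-19.0000,-8.0000)
o1: d²=530 > ρ²=64 → inactive
o2: d²=40 ≤ ρ²=64; F_rep = 5·(6,2)/40² = (0.0187,0.0063)
F = F_att + ΣF_rep = (-18.9812,-7.9938)
Δp = p'−p = (-2.3727,-0.9992); α = Δx/Fx = (-3037/1280) / (-3037/160) = 1/8
check: Δy/Fy = (-1279/1280) / (-1279/160) = 1/8 ✓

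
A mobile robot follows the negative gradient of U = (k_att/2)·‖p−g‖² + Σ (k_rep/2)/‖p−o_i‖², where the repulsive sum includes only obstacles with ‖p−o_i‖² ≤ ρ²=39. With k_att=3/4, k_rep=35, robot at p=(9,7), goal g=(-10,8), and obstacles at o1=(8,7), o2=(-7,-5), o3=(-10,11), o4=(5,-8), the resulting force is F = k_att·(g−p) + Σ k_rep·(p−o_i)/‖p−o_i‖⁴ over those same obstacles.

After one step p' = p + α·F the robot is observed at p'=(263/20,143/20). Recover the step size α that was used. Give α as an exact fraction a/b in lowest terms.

α = 1/5

F_att = 3/4·(g−p) = 3/4·(-19,1) = (-14.2500,0.7500)
o1: d²=1 ≤ ρ²=39; F_rep = 35·(1,0)/1² = (35.0000,0.0000)
o2: d²=400 > ρ²=39 → inactive
o3: d²=377 > ρ²=39 → inactive
o4: d²=241 > ρ²=39 → inactive
F = F_att + ΣF_rep = (20.7500,0.7500)
Δp = p'−p = (4.1500,0.1500); α = Δx/Fx = (83/20) / (83/4) = 1/5
check: Δy/Fy = (3/20) / (3/4) = 1/5 ✓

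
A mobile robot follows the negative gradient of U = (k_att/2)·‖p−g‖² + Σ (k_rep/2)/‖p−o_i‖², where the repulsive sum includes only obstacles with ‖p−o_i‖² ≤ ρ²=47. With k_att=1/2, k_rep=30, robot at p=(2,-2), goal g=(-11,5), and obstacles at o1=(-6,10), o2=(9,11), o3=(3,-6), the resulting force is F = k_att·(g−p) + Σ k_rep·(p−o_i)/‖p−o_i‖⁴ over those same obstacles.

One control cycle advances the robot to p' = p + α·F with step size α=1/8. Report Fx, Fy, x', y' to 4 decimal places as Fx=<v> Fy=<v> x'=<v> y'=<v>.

F_att = 1/2·(g−p) = 1/2·(-13,7) = (-6.5000,3.5000)
o1: d²=208 > ρ²=47 → inactive
o2: d²=218 > ρ²=47 → inactive
o3: d²=17 ≤ ρ²=47; F_rep = 30·(-1,4)/17² = (-0.1038,0.4152)
F = F_att + ΣF_rep = (-6.6038,3.9152)
p' = p + 1/8·F = (1.1745,-1.5106)

Fx=-6.6038 Fy=3.9152 x'=1.1745 y'=-1.5106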